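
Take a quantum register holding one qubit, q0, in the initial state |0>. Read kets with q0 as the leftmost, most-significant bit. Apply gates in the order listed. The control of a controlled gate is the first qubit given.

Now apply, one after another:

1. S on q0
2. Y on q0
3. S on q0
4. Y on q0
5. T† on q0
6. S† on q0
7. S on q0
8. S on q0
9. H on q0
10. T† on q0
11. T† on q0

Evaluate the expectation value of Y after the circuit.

The observable Y averages to -1.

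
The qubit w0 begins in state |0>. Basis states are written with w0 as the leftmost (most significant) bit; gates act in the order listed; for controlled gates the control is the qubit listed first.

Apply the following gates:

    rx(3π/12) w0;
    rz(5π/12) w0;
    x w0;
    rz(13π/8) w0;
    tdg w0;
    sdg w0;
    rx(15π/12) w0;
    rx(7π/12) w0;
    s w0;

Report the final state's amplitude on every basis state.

The resulting statevector has amplitude -sqrt(6)*sqrt(sqrt(2)/4 + 1/2)*exp(17*I*pi/48)/4 + sqrt(3)*I*sqrt(sqrt(2)/4 + 1/2)*exp(-29*I*pi/48)/2 + sqrt(2)*I*sqrt(1/2 - sqrt(2)/4)*exp(-29*I*pi/48)/4 + sqrt(2)*sqrt(1/2 - sqrt(2)/4)*exp(17*I*pi/48)/4 + sqrt(1/2 - sqrt(2)/4)*exp(17*I*pi/48)/2 - sqrt(6)*I*sqrt(sqrt(2)/4 + 1/2)*exp(-29*I*pi/48)/4 on |0>, -sqrt(3)*sqrt(1/2 - sqrt(2)/4)*exp(17*I*pi/48)/2 - sqrt(2)*sqrt(sqrt(2)/4 + 1/2)*exp(17*I*pi/48)/4 - sqrt(6)*sqrt(1/2 - sqrt(2)/4)*exp(17*I*pi/48)/4 + I*sqrt(sqrt(2)/4 + 1/2)*exp(-29*I*pi/48)/2 - sqrt(6)*I*sqrt(1/2 - sqrt(2)/4)*exp(-29*I*pi/48)/4 - sqrt(2)*I*sqrt(sqrt(2)/4 + 1/2)*exp(-29*I*pi/48)/4 on |1>.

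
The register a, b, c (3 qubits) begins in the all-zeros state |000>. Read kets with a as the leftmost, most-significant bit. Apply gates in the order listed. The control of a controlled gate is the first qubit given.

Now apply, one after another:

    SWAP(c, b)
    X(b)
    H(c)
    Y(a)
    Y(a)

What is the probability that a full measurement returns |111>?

Outcome |111> occurs with probability 0.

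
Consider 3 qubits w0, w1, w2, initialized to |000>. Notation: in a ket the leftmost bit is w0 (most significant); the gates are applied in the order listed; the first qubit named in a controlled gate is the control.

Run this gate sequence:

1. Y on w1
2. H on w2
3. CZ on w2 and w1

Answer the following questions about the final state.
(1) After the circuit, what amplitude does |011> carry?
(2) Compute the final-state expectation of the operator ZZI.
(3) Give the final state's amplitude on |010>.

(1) The final state's coefficient on |011> equals -sqrt(2)*I/2.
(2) In the final state, ZZI has expectation -1.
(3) |010> carries amplitude sqrt(2)*I/2 in the final state.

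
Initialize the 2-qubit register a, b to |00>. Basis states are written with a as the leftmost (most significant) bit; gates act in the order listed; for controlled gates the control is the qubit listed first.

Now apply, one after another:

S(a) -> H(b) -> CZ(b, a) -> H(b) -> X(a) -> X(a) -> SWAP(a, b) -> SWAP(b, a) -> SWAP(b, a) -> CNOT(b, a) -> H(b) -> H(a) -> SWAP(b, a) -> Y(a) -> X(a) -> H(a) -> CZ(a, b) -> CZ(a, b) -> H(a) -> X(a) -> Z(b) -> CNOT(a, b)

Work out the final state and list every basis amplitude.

The resulting statevector has amplitude -I/2 on |00>, I/2 on |01>, -I/2 on |10>, I/2 on |11>. Key observation: steps 15-20 multiply out to the identity, so the circuit reduces to the remaining gates.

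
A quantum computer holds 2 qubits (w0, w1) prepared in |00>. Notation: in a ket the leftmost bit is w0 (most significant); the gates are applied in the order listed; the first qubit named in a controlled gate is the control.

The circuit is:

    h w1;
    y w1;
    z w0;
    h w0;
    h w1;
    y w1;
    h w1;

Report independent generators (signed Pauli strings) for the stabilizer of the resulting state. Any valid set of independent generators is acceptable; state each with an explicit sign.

One valid set of independent stabilizer generators is +XI, +IX (any independent generating set of the same group is equally correct).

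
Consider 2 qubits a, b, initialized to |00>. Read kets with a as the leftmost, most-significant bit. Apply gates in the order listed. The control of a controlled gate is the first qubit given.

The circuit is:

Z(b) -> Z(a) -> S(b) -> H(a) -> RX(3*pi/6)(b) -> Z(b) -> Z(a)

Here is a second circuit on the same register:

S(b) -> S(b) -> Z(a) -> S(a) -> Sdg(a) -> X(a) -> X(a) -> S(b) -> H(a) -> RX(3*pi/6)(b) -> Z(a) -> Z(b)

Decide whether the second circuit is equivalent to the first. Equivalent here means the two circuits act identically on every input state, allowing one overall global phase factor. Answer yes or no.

Yes — the two circuits implement the same unitary up to a global phase.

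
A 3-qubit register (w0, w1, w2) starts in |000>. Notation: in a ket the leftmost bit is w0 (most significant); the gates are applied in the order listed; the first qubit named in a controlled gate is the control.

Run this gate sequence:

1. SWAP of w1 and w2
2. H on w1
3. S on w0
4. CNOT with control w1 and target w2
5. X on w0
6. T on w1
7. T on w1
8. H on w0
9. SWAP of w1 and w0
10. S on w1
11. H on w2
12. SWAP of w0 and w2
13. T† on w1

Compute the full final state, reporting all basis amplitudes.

After the circuit, the state carries amplitude sqrt(2)/4 on |000>, sqrt(2)*I/4 on |001>, -sqrt(2)*exp(I*pi/4)/4 on |010>, -sqrt(2)*exp(3*I*pi/4)/4 on |011>, sqrt(2)/4 on |100>, -sqrt(2)*I/4 on |101>, -sqrt(2)*exp(I*pi/4)/4 on |110>, sqrt(2)*exp(3*I*pi/4)/4 on |111>.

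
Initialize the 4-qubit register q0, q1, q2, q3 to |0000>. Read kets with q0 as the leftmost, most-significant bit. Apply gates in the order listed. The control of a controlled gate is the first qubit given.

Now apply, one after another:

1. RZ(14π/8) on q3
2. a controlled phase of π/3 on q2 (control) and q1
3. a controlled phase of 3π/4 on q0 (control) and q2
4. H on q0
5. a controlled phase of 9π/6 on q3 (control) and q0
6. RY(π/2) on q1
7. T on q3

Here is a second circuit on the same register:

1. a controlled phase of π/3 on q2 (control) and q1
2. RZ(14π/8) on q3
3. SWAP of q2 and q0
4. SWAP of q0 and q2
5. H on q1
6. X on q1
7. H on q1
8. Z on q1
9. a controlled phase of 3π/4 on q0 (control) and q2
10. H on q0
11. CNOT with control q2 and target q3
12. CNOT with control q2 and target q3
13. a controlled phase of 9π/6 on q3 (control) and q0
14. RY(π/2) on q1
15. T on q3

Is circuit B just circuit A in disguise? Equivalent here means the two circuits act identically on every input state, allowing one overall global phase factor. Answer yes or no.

Yes — the two circuits implement the same unitary up to a global phase.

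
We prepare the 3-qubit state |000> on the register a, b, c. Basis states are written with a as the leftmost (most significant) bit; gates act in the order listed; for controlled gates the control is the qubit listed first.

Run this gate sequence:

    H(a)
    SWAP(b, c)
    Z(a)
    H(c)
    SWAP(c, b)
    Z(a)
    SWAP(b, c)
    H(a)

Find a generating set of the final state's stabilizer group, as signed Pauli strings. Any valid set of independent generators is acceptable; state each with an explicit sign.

The final state is stabilized by the group generated by +IIX, +ZII, +IZI; other independent generating sets are equally valid.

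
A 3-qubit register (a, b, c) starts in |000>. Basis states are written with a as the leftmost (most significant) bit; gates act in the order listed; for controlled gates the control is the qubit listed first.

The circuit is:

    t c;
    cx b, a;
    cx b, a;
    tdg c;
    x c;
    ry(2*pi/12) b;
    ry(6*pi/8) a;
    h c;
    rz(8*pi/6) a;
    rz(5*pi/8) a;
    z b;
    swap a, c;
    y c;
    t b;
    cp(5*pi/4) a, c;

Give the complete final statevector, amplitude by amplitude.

The resulting statevector has amplitude (1 + sqrt(3))*sqrt(sqrt(2) + 2)*exp(23*I*pi/48)/8 on |000>, sqrt(2 - sqrt(2))*(-sqrt(3) - 1)*exp(25*I*pi/48)/8 on |001>, (1 - sqrt(3))*sqrt(sqrt(2) + 2)*exp(35*I*pi/48)/8 on |010>, (-1 + sqrt(3))*sqrt(2 - sqrt(2))*exp(37*I*pi/48)/8 on |011>, sqrt(sqrt(2) + 2)*(-sqrt(3) - 1)*exp(23*I*pi/48)/8 on |100>, sqrt(2 - sqrt(2))*(-sqrt(3) - 1)*exp(37*I*pi/48)/8 on |101>, (-1 + sqrt(3))*sqrt(sqrt(2) + 2)*exp(35*I*pi/48)/8 on |110>, (1 - sqrt(3))*sqrt(2 - sqrt(2))*exp(I*pi/48)/8 on |111>. Key observation: steps 1-4 multiply out to the identity, so the circuit reduces to the remaining gates.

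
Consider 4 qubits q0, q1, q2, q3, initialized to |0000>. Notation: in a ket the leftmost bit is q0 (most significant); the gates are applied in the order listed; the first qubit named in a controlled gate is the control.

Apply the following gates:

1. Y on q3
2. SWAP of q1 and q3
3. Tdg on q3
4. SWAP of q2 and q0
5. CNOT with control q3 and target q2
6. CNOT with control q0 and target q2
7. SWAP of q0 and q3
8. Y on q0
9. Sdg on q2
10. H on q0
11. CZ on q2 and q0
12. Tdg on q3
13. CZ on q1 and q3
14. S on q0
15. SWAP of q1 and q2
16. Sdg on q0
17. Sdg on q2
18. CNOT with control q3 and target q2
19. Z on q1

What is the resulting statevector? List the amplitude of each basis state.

After the circuit, the state carries amplitude sqrt(2)*I/2 on |0010>, -sqrt(2)*I/2 on |1010>, and 0 on every other basis state.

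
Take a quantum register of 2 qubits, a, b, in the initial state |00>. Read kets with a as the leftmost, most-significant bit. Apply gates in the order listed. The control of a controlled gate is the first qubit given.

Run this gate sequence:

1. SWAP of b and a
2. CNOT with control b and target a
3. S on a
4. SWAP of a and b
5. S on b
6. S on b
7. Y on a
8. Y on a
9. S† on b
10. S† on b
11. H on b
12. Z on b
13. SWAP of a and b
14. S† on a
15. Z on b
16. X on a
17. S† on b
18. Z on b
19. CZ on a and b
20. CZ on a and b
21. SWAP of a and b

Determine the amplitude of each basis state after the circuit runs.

The resulting statevector has amplitude sqrt(2)*I/2 on |00>, sqrt(2)/2 on |01>, 0 on |10>, 0 on |11>. Key observation: the block from step 5 through step 10 cancels to the identity and can be dropped.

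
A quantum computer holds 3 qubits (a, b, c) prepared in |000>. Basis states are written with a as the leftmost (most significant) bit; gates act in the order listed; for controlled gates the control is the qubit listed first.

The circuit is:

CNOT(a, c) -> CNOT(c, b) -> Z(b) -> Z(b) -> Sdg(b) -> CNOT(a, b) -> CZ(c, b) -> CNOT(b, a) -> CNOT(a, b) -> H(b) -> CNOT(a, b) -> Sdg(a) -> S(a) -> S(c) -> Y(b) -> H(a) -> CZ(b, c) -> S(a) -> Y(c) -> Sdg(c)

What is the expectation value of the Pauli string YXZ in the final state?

The observable YXZ averages to 1.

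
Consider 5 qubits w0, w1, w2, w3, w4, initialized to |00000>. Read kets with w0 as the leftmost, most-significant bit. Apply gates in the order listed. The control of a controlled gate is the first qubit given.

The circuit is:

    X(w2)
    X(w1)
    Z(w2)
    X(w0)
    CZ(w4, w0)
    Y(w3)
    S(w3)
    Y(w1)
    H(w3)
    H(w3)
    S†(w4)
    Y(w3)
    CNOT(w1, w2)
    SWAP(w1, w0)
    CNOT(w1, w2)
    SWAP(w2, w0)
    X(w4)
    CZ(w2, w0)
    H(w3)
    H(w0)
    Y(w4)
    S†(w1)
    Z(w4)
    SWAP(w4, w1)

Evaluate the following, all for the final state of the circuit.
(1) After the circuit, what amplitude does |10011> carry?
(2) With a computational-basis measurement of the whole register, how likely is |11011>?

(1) The amplitude on |10011> is 1/2.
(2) The probability of measuring |11011> is 0.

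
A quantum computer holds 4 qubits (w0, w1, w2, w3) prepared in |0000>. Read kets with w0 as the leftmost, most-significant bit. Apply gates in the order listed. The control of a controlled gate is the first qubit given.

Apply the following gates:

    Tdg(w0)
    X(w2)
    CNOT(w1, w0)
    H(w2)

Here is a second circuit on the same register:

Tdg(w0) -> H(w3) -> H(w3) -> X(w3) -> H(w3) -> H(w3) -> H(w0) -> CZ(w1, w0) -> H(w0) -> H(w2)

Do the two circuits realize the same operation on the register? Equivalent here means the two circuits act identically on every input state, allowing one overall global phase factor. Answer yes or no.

No: there is an input state on which the two circuits produce genuinely different outputs (not merely differing by a phase).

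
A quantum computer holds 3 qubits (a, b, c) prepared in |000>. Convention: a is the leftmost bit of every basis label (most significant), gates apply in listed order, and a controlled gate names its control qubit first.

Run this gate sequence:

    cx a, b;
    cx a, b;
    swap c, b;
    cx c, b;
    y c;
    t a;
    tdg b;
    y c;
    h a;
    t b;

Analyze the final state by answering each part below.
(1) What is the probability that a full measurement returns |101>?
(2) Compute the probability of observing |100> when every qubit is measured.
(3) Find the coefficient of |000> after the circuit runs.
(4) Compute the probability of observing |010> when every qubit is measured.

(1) A full measurement returns |101> with probability 0.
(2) The probability of measuring |100> is 1/2.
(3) The final state's coefficient on |000> equals sqrt(2)/2.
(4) A full measurement returns |010> with probability 0.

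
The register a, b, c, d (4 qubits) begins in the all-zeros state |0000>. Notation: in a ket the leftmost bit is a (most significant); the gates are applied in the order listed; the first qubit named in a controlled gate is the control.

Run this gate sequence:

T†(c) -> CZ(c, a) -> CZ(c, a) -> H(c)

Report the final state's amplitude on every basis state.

The resulting statevector has amplitude sqrt(2)/2 on |0000>, sqrt(2)/2 on |0010>, and 0 on every other basis state. Key observation: steps 2-3 multiply out to the identity, so the circuit reduces to the remaining gates.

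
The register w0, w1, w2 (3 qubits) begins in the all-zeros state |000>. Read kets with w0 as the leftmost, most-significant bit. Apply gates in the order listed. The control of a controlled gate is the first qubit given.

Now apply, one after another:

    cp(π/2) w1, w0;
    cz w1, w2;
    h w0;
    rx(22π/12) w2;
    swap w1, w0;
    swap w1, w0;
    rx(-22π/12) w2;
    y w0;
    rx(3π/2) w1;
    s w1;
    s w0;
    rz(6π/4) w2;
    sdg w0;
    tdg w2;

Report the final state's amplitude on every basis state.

The final amplitudes are -exp(3*I*pi/4)/2 on |000>, 0 on |001>, exp(3*I*pi/4)/2 on |010>, 0 on |011>, exp(3*I*pi/4)/2 on |100>, 0 on |101>, -exp(3*I*pi/4)/2 on |110>, 0 on |111>.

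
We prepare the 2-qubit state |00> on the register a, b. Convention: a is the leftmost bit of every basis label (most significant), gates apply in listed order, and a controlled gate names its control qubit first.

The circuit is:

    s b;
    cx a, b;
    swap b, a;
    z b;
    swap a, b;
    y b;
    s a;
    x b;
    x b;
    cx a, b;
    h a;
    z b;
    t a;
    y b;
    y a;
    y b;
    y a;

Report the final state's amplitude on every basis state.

The final amplitudes are 0 on |00>, -sqrt(2)*I/2 on |01>, 0 on |10>, -sqrt(2)*exp(3*I*pi/4)/2 on |11>. Key observation: steps 8-9 multiply out to the identity, so the circuit reduces to the remaining gates.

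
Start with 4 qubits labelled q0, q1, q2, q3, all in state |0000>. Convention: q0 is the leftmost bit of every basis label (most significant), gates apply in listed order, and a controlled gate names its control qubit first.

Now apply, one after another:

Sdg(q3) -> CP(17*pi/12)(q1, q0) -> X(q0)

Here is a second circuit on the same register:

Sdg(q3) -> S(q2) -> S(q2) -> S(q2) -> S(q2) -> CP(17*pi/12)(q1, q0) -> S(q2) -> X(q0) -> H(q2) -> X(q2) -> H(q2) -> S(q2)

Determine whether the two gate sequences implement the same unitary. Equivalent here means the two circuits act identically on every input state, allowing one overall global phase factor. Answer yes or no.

Yes, they are equivalent — the unitaries differ by at most a global phase.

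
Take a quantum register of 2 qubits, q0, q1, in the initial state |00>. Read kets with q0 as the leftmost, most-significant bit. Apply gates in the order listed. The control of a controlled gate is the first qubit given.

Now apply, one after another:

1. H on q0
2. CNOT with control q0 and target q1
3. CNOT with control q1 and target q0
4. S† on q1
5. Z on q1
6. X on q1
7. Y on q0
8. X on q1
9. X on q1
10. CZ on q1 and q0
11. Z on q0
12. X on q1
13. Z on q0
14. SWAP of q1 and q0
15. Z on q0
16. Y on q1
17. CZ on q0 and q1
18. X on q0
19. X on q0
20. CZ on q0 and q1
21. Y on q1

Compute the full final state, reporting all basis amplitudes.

After the circuit, the state carries amplitude 0 on |00>, -sqrt(2)*I/2 on |01>, 0 on |10>, sqrt(2)/2 on |11>. Key observation: gates 16-21 undo each other exactly, leaving only the rest of the circuit to track.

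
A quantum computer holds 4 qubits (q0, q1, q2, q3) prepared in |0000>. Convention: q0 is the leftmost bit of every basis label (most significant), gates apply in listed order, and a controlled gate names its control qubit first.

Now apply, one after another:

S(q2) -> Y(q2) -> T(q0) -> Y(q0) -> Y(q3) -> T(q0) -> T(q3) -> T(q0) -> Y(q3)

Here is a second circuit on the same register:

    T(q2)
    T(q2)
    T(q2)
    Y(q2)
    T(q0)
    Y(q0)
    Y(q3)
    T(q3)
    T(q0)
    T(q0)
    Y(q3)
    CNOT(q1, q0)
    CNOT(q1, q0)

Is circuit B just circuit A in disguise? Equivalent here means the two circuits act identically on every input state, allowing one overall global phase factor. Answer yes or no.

No — the two circuits implement different unitaries, even allowing a global phase.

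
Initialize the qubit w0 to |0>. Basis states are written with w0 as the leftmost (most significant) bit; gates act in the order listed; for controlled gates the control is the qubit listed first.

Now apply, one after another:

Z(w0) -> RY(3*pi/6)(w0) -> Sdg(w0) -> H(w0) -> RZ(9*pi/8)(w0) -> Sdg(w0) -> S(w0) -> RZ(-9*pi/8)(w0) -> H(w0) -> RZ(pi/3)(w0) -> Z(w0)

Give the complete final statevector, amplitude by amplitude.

The final amplitudes are -sqrt(2)*exp(5*I*pi/6)/2 on |0>, sqrt(2)*exp(2*I*pi/3)/2 on |1>. Key observation: the block from step 4 through step 9 cancels to the identity and can be dropped.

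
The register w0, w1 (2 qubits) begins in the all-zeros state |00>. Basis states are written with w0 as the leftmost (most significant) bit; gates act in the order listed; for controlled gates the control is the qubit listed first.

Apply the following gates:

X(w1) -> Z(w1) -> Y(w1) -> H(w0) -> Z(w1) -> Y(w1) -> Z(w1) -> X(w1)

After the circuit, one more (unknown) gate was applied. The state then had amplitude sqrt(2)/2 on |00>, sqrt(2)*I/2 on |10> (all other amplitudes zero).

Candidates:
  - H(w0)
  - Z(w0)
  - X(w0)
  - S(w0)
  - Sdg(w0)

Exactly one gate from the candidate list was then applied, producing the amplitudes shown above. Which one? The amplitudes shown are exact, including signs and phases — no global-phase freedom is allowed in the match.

It was S(w0) that produced the state shown.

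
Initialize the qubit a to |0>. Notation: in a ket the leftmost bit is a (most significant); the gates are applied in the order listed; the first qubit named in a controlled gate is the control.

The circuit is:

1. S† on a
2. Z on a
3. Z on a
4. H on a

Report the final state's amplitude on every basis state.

After the circuit, the state carries amplitude sqrt(2)/2 on |0>, sqrt(2)/2 on |1>.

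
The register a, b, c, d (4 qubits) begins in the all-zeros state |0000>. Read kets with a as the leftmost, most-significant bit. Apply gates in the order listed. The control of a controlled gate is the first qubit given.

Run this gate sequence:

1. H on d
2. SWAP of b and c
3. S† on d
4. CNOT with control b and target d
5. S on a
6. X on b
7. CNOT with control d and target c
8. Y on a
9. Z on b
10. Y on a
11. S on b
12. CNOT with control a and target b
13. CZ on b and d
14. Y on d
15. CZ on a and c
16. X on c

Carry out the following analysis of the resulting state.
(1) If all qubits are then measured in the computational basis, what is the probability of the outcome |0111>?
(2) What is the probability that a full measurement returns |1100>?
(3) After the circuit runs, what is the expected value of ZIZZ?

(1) A full measurement returns |0111> with probability 1/2.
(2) Outcome |1100> occurs with probability 0.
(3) In the final state, ZIZZ has expectation 1.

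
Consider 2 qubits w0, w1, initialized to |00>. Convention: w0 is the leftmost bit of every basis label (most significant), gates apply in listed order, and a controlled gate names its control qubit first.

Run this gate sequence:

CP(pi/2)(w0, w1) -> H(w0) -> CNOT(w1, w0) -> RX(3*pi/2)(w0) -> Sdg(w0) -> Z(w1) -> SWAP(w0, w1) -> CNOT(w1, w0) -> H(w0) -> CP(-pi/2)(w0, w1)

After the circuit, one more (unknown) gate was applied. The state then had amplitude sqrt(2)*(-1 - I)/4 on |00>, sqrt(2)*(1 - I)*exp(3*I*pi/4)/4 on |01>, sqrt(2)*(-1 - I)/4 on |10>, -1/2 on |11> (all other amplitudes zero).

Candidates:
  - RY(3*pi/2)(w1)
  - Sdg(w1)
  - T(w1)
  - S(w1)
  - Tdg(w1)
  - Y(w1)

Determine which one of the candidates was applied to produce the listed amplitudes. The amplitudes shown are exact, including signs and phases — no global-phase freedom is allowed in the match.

The applied gate was Tdg(w1).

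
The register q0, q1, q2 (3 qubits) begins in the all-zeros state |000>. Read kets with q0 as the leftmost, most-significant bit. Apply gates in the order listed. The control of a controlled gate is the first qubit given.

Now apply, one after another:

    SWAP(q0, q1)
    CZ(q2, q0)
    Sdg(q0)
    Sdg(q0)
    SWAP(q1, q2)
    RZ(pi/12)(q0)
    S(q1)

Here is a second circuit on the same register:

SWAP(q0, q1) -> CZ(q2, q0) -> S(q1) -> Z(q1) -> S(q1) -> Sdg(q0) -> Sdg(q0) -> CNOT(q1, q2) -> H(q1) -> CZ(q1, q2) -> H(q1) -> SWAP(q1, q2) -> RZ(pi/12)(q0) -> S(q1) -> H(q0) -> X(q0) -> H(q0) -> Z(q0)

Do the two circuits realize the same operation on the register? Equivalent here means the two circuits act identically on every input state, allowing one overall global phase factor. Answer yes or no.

No, they are not equivalent — no single phase factor reconciles the two unitaries.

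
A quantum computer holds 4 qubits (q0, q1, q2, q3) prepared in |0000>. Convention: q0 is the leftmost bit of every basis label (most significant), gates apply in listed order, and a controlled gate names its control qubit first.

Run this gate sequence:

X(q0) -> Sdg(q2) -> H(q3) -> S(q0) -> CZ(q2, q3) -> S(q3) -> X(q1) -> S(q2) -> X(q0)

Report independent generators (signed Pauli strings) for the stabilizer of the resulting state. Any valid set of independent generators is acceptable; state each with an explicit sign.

The stabilizer group can be generated by +IIIY, +ZIII, -IZII, +IIZI, among other valid generating sets.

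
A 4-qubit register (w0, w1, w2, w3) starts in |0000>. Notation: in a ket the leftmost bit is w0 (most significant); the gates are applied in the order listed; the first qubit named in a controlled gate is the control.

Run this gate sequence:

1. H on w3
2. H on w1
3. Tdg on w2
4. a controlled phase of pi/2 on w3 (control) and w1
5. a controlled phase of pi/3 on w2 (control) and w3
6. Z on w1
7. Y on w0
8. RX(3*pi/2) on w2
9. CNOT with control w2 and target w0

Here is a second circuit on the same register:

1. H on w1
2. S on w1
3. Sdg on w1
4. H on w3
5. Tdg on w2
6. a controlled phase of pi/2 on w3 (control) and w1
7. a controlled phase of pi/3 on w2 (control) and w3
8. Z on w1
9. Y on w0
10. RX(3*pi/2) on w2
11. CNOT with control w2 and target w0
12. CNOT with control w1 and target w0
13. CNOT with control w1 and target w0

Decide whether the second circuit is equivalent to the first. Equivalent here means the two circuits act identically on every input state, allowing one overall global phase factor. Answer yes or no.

Yes, they are equivalent — the unitaries differ by at most a global phase.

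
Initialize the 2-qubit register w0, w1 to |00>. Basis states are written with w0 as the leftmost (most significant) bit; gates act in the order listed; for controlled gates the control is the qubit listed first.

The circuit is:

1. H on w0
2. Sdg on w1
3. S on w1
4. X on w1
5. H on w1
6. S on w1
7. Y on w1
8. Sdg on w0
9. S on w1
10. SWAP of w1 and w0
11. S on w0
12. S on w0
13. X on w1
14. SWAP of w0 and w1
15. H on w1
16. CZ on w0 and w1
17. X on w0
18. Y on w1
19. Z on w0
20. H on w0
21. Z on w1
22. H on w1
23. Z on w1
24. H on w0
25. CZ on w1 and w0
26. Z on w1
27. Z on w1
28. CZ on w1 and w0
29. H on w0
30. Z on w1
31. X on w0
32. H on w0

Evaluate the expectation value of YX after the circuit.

In the final state, YX has expectation 1. Key observation: steps 23-30 multiply out to the identity, so the circuit reduces to the remaining gates.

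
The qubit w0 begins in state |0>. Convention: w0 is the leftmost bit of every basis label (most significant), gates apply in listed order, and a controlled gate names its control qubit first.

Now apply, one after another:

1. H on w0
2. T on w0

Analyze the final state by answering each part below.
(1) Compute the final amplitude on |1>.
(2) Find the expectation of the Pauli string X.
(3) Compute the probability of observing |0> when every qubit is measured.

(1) The final state's coefficient on |1> equals sqrt(2)*exp(I*pi/4)/2.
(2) In the final state, X has expectation sqrt(2)/2.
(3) Outcome |0> occurs with probability 1/2.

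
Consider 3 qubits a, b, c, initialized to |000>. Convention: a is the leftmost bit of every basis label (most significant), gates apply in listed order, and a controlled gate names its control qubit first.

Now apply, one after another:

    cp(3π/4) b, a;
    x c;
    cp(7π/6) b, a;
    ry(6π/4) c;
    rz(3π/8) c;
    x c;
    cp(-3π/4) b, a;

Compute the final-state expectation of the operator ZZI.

The expectation value of ZZI is 1.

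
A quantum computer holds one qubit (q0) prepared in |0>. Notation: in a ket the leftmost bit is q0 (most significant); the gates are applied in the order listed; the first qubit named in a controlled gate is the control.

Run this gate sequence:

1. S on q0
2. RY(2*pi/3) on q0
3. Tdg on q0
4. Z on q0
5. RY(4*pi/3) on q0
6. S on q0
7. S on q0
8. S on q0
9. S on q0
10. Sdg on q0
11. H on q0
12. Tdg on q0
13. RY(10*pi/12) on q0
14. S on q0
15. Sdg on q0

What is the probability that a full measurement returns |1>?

A full measurement returns |1> with probability sqrt(3)/32 + sqrt(6)/32 + 7*sqrt(2)/32 + 13/32. Key observation: steps 6-9 multiply out to the identity, so the circuit reduces to the remaining gates.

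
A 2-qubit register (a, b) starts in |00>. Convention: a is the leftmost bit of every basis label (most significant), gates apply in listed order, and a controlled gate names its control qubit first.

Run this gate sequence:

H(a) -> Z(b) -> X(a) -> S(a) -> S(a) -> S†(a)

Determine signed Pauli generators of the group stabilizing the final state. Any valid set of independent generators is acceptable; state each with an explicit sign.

The final state is stabilized by the group generated by +YI, +IZ; other independent generating sets are equally valid. Key observation: steps 5-6 multiply out to the identity, so the circuit reduces to the remaining gates.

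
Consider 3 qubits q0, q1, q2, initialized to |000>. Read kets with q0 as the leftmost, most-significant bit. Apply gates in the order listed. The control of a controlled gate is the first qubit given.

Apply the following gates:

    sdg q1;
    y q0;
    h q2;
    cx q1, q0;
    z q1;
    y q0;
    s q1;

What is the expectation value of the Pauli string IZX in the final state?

The expectation value of IZX is 1.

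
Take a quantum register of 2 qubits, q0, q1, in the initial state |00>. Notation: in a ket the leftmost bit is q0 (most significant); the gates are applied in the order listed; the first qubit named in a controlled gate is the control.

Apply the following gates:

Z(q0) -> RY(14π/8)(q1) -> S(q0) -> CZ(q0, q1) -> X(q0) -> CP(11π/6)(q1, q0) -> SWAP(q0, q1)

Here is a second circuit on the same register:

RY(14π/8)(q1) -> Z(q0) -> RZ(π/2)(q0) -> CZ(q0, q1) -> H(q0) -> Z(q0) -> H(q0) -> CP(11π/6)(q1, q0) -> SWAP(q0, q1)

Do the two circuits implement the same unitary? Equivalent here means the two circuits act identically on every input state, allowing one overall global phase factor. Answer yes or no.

Yes — the two circuits implement the same unitary up to a global phase.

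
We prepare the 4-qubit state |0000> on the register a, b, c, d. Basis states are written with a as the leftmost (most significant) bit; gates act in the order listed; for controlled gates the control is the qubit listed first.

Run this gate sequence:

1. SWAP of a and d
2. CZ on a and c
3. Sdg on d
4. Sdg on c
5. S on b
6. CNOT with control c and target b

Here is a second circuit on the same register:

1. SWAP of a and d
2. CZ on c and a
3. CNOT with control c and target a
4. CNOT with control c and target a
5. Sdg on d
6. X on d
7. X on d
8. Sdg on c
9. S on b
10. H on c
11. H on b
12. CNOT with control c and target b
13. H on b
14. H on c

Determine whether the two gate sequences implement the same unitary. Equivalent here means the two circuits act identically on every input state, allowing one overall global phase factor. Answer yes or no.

No, they are not equivalent — no single phase factor reconciles the two unitaries.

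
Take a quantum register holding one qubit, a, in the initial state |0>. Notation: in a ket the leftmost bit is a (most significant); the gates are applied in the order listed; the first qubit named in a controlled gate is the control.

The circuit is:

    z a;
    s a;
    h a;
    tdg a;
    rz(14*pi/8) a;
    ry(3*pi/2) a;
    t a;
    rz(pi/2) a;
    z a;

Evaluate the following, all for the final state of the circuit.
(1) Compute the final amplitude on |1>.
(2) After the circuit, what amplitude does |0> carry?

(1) The final state's coefficient on |1> equals (-exp(7*I*pi/8) + exp(3*I*pi/8))*exp(3*I*pi/4)/2.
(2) |0> carries amplitude (-1 - I)*exp(3*I*pi/8)/2 in the final state.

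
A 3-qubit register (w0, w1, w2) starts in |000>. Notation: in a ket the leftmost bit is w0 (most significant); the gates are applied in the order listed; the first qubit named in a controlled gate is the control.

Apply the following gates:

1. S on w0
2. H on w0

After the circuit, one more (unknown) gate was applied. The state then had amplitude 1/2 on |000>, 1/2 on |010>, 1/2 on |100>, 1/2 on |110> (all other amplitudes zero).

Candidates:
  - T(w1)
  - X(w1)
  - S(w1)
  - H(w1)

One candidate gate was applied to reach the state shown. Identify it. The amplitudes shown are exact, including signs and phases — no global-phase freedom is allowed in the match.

The unique candidate consistent with the amplitudes is H(w1).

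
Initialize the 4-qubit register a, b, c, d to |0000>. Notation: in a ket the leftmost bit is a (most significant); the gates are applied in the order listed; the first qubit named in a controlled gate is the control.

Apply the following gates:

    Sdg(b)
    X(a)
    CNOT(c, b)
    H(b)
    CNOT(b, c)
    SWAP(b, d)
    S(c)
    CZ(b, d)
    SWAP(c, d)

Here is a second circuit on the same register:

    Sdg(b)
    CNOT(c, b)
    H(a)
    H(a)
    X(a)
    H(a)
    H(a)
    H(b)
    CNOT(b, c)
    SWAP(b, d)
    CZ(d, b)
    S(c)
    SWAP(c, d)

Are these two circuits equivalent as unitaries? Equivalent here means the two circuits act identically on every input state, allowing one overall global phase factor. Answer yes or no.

Yes, they are equivalent — the unitaries differ by at most a global phase.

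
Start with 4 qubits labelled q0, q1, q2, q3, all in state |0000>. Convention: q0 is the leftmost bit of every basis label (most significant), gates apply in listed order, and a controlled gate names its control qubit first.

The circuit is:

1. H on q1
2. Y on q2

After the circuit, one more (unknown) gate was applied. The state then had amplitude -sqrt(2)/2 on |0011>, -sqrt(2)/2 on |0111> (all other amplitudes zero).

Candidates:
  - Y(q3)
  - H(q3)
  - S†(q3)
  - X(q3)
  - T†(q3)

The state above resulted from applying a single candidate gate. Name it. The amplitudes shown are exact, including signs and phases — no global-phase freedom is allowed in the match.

The applied gate was Y(q3).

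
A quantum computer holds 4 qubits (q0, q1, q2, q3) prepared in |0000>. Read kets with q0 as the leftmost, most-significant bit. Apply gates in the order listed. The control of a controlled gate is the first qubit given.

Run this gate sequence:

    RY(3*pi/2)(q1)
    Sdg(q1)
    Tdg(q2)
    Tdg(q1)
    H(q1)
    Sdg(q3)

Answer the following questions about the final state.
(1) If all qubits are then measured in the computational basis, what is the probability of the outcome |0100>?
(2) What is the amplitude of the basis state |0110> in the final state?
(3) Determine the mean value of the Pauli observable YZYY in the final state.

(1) The probability of measuring |0100> is 1/2 - sqrt(2)/4.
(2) The final state's coefficient on |0110> equals 0.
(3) In the final state, YZYY has expectation 0.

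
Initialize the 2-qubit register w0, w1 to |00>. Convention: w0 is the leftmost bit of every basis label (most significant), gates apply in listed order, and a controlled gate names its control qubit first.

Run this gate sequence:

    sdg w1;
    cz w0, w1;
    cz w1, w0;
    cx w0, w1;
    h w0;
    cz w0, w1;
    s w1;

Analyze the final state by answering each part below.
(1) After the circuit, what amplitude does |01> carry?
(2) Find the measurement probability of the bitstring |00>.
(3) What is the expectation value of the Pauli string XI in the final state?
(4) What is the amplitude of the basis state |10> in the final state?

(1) The amplitude on |01> is 0.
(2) Outcome |00> occurs with probability 1/2.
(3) The expectation value of XI is 1.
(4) The amplitude on |10> is sqrt(2)/2.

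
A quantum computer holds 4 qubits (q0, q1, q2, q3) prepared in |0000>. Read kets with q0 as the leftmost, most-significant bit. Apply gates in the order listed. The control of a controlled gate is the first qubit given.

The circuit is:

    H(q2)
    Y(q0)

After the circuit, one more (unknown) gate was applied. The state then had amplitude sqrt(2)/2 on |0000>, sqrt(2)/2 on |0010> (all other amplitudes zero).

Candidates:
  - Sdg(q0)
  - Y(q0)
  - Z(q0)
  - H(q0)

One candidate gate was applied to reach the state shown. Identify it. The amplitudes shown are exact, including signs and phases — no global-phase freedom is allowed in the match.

The applied gate was Y(q0).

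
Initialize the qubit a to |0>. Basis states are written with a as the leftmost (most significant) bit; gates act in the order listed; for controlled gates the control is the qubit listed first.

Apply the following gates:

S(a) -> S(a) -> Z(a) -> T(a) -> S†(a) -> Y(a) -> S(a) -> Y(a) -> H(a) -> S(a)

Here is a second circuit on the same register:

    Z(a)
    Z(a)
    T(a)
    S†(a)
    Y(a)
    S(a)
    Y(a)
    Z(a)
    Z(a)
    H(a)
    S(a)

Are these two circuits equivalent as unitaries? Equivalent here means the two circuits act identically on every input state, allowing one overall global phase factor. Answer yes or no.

Yes — the two circuits implement the same unitary up to a global phase.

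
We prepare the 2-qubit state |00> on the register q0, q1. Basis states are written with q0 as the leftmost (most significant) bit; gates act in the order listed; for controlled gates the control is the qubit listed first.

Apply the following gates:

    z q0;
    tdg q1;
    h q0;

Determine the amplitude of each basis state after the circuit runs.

The resulting statevector has amplitude sqrt(2)/2 on |00>, 0 on |01>, sqrt(2)/2 on |10>, 0 on |11>.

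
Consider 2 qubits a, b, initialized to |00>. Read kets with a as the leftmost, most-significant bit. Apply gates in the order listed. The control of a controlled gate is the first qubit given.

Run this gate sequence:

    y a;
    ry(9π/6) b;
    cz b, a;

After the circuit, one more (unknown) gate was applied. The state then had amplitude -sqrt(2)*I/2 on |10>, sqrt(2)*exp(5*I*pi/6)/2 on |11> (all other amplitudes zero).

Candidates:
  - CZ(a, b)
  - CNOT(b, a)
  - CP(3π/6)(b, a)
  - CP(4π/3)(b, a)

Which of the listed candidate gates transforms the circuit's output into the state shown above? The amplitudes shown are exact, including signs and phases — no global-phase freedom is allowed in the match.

The applied gate was CP(4π/3)(b, a).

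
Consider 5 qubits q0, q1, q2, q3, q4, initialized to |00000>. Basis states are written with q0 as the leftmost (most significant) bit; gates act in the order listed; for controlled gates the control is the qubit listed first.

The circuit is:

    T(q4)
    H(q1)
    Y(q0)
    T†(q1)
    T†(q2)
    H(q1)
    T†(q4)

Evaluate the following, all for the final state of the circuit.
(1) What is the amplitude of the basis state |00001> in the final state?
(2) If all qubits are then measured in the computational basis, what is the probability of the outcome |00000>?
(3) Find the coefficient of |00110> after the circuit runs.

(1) |00001> carries amplitude 0 in the final state.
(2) The probability of measuring |00000> is 0.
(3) The amplitude on |00110> is 0.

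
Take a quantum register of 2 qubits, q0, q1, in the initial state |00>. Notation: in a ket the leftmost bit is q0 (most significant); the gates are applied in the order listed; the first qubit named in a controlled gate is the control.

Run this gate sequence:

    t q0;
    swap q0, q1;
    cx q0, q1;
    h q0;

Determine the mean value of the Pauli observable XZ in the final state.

In the final state, XZ has expectation 1.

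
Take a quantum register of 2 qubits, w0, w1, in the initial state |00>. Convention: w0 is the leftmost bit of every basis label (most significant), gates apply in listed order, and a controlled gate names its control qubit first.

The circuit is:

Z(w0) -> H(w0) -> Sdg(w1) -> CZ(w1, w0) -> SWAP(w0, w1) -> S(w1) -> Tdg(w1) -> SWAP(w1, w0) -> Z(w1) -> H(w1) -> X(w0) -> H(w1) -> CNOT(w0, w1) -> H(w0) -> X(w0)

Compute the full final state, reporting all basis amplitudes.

The resulting statevector has amplitude exp(I*pi/4)/2 on |00>, -1/2 on |01>, exp(I*pi/4)/2 on |10>, 1/2 on |11>.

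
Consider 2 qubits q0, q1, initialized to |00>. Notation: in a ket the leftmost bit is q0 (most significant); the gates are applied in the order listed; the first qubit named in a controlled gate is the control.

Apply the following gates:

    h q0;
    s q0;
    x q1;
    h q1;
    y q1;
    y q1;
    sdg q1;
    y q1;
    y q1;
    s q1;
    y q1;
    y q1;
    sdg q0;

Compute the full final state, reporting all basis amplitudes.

After the circuit, the state carries amplitude 1/2 on |00>, -1/2 on |01>, 1/2 on |10>, -1/2 on |11>. Key observation: gates 5-12 undo each other exactly, leaving only the rest of the circuit to track.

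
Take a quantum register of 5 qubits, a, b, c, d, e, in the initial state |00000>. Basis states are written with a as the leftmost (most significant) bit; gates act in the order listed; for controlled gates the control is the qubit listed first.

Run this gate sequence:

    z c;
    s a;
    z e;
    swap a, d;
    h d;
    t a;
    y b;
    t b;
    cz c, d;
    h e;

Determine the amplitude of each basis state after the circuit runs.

The final amplitudes are exp(3*I*pi/4)/2 on |01000>, exp(3*I*pi/4)/2 on |01001>, exp(3*I*pi/4)/2 on |01010>, exp(3*I*pi/4)/2 on |01011>, and 0 on every other basis state.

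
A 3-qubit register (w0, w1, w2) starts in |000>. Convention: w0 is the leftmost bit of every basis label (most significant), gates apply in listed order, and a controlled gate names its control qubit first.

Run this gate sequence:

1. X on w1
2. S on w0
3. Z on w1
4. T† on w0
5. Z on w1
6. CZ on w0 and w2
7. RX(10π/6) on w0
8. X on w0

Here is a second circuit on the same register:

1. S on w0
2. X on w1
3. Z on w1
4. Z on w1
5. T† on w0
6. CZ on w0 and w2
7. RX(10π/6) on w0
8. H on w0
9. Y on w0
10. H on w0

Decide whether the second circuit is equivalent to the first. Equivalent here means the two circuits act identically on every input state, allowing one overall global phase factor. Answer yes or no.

No: there is an input state on which the two circuits produce genuinely different outputs (not merely differing by a phase).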